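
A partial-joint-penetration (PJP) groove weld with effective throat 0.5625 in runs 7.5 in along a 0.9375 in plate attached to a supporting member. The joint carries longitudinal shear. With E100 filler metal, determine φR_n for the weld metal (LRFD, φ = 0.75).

E100XX → F_EXX = 100 ksi.
Effective throat (given) t_e = 0.5625 in.
A_we = 0.5625 × 7.5 = 4.219 in².
F_nw = 0.6 F_EXX = 60 ksi.
φR_n = 0.75 × 60 × 4.219 = 189.8 kips.

φR_n ≈ 190 kips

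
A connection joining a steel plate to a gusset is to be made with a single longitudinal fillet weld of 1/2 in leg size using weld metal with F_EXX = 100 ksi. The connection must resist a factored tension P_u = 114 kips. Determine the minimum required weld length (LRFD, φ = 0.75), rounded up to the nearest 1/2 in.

Throat t_e = 0.707 × 0.5 = 0.3535 in.
φr_n = 0.75 × 0.6 × 100 × 0.3535 = 15.91 kips/in.
L_req = P_u / φr_n = 114 / 15.91 = 7.166 in total.
Round up → use L = 7.5 in.

L = 7.5 in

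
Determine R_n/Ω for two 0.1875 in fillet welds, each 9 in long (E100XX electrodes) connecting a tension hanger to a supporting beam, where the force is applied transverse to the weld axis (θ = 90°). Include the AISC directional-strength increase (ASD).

E100XX → F_EXX = 100 ksi.
t_e = 0.707 × 0.1875 = 0.1326 in; A_we = 0.1326 × 18 = 2.386 in².
Directional factor: 1.0 + 0.5 sin^1.5(90°) = 1.5.
F_nw = 0.6 × 100 × 1.5 = 90 ksi.
R_n/Ω = (90 × 2.386) / 2.0 = 107.4 kip.

R_n/Ω ≈ 107 kip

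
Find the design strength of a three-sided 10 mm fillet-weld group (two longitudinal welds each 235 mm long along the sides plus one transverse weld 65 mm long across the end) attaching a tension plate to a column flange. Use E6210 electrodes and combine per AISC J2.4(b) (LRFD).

E62XX → F_EXX = 620 MPa.
t_e = 0.707 × 10 = 7.07 mm.
R_nwl = 0.6 × 620 × 7.07 × 470 × 10⁻³ = 1236 kN (longitudinal, 2 welds).
R_nwt = 0.6 × 620 × 7.07 × 65 × 10⁻³ = 171 kN (transverse, base value).
(i) R_nwl + R_nwt = 1407 kN; (ii) 0.85 R_nwl + 1.5 R_nwt = 1307 kN.
R_n = max = 1407 kN [governs: (i)]; φR_n = 1055 kN.

φR_n ≈ 1060 kN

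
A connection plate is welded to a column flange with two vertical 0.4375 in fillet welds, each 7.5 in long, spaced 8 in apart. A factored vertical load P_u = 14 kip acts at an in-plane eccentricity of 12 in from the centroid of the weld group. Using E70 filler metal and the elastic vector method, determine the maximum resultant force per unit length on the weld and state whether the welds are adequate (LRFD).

f_max ≈ 3.7 kip/in; adequate

E70XX → F_EXX = 70 ksi.
Total weld length L_w = 15 in. Treat welds as unit-width lines.
Polar moment about centroid: J = 2[d³/12 + d(b/2)²] = 2[7.5³/12 + 7.5×4²] = 310.3 in³.
Direct shear f_v = P/L_w = 14 / 15 = 0.9333 kip/in (vertical).
Torsion M = P·e = 14 × 12 = 168 kip·in.
Critical point at (x, y) = (4, 3.75) from centroid. f_tx = M·y/J = 2.03 kip/in; f_ty = M·x/J = 2.166 kip/in.
Resultant f_max = √[f_tx² + (f_v + f_ty)²] = √[2.03² + (0.9333 + 2.166)²] = 3.705 kip/in.
Capacity per unit length: φr_n = 0.75 × 0.6 × 70 × (0.707 × 0.4375) = 9.743 kip/in.
3.705 ≤ 9.743 → adequate.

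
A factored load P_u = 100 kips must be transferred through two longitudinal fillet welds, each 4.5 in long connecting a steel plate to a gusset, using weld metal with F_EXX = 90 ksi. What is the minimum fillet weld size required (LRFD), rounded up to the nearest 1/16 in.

w = 7/16 in

Total weld length L = 9 in.
Required throat t_e = P_u / (φ × 0.6 F_EXX × L) = 100 / (0.75 × 0.6 × 90 × 9) = 0.2743 in.
Required leg w = t_e / 0.707 = 0.388 in → use 7/16 in.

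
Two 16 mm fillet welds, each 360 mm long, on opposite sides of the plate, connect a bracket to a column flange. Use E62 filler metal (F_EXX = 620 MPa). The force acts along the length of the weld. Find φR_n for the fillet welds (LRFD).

φR_n ≈ 2270 kN

Effective throat t_e = 0.707 × 16 = 11.31 mm.
Total length L = 720 mm; A_we = 11.31 × 720 = 8145 mm².
F_nw = 0.6 F_EXX = 0.6 × 620 = 372 MPa.
φR_n = 0.75 × 372 × 8145 × 10⁻³ = 2272 kN.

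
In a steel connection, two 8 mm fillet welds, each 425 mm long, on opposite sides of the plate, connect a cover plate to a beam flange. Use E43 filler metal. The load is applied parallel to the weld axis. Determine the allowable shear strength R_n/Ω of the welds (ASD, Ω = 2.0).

R_n/Ω ≈ 620 kN

E43XX → F_EXX = 430 MPa.
Effective throat t_e = 0.707 × 8 = 5.656 mm.
Total length L = 850 mm; A_we = 5.656 × 850 = 4808 mm².
F_nw = 0.6 F_EXX = 0.6 × 430 = 258 MPa.
R_n = 258 × 4808 × 10⁻³ = 1240 kN; R_n/Ω = 1240/2.0 = 620.2 kN.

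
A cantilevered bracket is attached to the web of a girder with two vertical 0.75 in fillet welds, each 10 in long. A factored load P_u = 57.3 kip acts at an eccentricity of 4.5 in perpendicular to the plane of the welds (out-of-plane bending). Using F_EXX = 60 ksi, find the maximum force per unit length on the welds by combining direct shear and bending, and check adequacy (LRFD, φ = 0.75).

L_w = 2 × 10 = 20 in; section modulus (unit throat) S = 2 × L²/6 = 33.33 in².
Direct shear f_v = P/L_w = 57.3/20 = 2.865 kip/in.
Moment M = P × e = 57.3 × 4.5 = 257.85 kip·in; bending f_b = M/S = 7.735 kip/in.
f_max = √(f_v² + f_b²) = √(2.865² + 7.735²) = 8.249 kip/in.
φr_n = 0.75 × 0.6 × 60 × (0.707 × 0.75) = 14.32 kip/in → adequate.

f_max ≈ 8.25 kip/in; adequate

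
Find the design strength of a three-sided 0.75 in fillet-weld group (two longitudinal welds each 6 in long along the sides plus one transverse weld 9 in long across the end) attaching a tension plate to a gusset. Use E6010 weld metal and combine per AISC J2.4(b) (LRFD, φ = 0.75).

E60XX → F_EXX = 60 ksi.
t_e = 0.707 × 0.75 = 0.5302 in.
R_nwl = 0.6 × 60 × 0.5302 × 12 = 229.1 kips (longitudinal, 2 welds).
R_nwt = 0.6 × 60 × 0.5302 × 9 = 171.8 kips (transverse, base value).
(i) R_nwl + R_nwt = 400.9 kips; (ii) 0.85 R_nwl + 1.5 R_nwt = 452.4 kips.
R_n = max = 452.4 kips [governs: (ii)]; φR_n = 339.3 kips.

φR_n ≈ 339 kips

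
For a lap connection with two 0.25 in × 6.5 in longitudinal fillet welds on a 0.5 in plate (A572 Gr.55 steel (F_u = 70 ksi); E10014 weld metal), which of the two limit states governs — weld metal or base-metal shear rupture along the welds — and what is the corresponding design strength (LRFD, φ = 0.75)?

E100XX → F_EXX = 100 ksi.
t_e = 0.707 × 0.25 = 0.1767 in; L = 13 in.
Weld metal: φR_n = 0.75 × 0.6 × 100 × 0.1767 × 13 = 103.4 kips.
Base metal (shear rupture): φR_n = 0.75 × 0.6 × 70 × 0.5 × 13 = 204.8 kips.
Governing: weld metal.

φR_n ≈ 103 kips (weld metal governs)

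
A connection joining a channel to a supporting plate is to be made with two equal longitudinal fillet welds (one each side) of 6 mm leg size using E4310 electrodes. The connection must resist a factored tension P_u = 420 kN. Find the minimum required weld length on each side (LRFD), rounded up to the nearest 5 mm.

L = 260 mm on each side

E43XX → F_EXX = 430 MPa.
Throat t_e = 0.707 × 6 = 4.242 mm.
φr_n = 0.75 × 0.6 × 430 × 4.242 × 10⁻³ = 0.8208 kN/mm.
L_req = P_u / φr_n = 420 / 0.8208 = 511.7 mm total.
Per side: 511.7 / 2 = 255.8 mm.
Round up → use L = 260 mm on each side.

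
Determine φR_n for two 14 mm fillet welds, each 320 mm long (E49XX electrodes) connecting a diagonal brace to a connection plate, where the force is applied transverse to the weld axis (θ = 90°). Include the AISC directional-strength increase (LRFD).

φR_n ≈ 2100 kN

E49XX → F_EXX = 490 MPa.
t_e = 0.707 × 14 = 9.898 mm; A_we = 9.898 × 640 = 6335 mm².
Directional factor: 1.0 + 0.5 sin^1.5(90°) = 1.5.
F_nw = 0.6 × 490 × 1.5 = 441 MPa.
φR_n = 0.75 × 441 × 6335 × 10⁻³ = 2095 kN.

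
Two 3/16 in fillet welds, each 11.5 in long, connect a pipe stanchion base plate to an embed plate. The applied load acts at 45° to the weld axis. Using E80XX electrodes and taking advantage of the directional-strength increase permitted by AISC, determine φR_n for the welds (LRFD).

E80XX → F_EXX = 80 ksi.
t_e = 0.707 × 0.1875 = 0.1326 in; A_we = 0.1326 × 23 = 3.049 in².
Directional factor: 1.0 + 0.5 sin^1.5(45°) = 1.297.
F_nw = 0.6 × 80 × 1.297 = 62.27 ksi.
φR_n = 0.75 × 62.27 × 3.049 = 142.4 kip.

φR_n ≈ 142 kip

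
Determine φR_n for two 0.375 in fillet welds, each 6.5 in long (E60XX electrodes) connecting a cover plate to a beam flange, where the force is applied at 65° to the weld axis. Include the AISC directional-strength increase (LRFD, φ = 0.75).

E60XX → F_EXX = 60 ksi.
t_e = 0.707 × 0.375 = 0.2651 in; A_we = 0.2651 × 13 = 3.447 in².
Directional factor: 1.0 + 0.5 sin^1.5(65°) = 1.431.
F_nw = 0.6 × 60 × 1.431 = 51.53 ksi.
φR_n = 0.75 × 51.53 × 3.447 = 133.2 kip.

φR_n ≈ 133 kip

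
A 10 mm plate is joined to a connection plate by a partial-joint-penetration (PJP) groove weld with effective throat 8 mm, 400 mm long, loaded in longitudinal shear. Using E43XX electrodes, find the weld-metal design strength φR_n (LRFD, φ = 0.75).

E43XX → F_EXX = 430 MPa.
Effective throat (given) t_e = 8 mm.
A_we = 8 × 400 = 3200 mm².
F_nw = 0.6 F_EXX = 258 MPa.
φR_n = 0.75 × 258 × 3200 × 10⁻³ = 619.2 kN.

φR_n ≈ 619 kN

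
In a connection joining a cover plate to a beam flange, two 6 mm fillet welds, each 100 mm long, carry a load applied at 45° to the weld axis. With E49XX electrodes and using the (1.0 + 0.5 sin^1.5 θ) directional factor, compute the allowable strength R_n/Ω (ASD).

R_n/Ω ≈ 162 kN

E49XX → F_EXX = 490 MPa.
t_e = 0.707 × 6 = 4.242 mm; A_we = 4.242 × 200 = 848.4 mm².
Directional factor: 1.0 + 0.5 sin^1.5(45°) = 1.297.
F_nw = 0.6 × 490 × 1.297 = 381.4 MPa.
R_n/Ω = (381.4 × 848.4) / 2.0 × 10⁻³ = 161.8 kN.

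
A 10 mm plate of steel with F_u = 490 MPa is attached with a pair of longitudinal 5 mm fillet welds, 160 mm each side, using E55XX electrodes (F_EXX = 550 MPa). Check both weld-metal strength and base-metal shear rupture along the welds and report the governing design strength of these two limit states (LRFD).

φR_n ≈ 280 kN (weld metal governs)

t_e = 0.707 × 5 = 3.535 mm; L = 320 mm.
Weld metal: φR_n = 0.75 × 0.6 × 550 × 3.535 × 320 × 10⁻³ = 280 kN.
Base metal (shear rupture): φR_n = 0.75 × 0.6 × 490 × 10 × 320 × 10⁻³ = 705.6 kN.
Governing: weld metal.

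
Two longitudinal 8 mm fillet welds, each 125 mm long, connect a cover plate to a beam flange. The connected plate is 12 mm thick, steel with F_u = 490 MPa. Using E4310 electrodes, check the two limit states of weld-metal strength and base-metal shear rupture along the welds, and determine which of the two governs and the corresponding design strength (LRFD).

φR_n ≈ 274 kN (weld metal governs)

E43XX → F_EXX = 430 MPa.
t_e = 0.707 × 8 = 5.656 mm; L = 250 mm.
Weld metal: φR_n = 0.75 × 0.6 × 430 × 5.656 × 250 × 10⁻³ = 273.6 kN.
Base metal (shear rupture): φR_n = 0.75 × 0.6 × 490 × 12 × 250 × 10⁻³ = 661.5 kN.
Governing: weld metal.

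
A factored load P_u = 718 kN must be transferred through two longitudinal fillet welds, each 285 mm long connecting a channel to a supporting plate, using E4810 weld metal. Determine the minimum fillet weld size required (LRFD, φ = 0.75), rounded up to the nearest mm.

E48XX → F_EXX = 480 MPa.
Total weld length L = 570 mm.
Required throat t_e = P_u / (φ × 0.6 F_EXX × L) = 718 / (0.75 × 0.6 × 480 × 570 × 10⁻³) = 5.832 mm.
Required leg w = t_e / 0.707 = 8.249 mm → use 9 mm.

w = 9 mm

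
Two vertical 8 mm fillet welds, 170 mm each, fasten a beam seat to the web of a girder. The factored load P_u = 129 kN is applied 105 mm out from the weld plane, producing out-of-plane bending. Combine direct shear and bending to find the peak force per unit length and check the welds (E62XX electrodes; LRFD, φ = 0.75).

f_max ≈ 1460 N/mm; adequate

E62XX → F_EXX = 620 MPa.
L_w = 2 × 170 = 340 mm; section modulus (unit throat) S = 2 × L²/6 = 9633 mm².
Direct shear f_v = P/L_w = 129×10³/340 = 379.4 N/mm.
Moment M = P × e = 129×10³ × 105 = 13545000 N·mm; bending f_b = M/S = 1406 N/mm.
f_max = √(f_v² + f_b²) = √(379.4² + 1406²) = 1456 N/mm.
φr_n = 0.75 × 0.6 × 620 × (0.707 × 8) = 1578 N/mm → adequate.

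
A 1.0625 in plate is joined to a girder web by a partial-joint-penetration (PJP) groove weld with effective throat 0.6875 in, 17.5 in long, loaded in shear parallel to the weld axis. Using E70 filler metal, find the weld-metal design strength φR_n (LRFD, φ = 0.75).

E70XX → F_EXX = 70 ksi.
Effective throat (given) t_e = 0.6875 in.
A_we = 0.6875 × 17.5 = 12.03 in².
F_nw = 0.6 F_EXX = 42 ksi.
φR_n = 0.75 × 42 × 12.03 = 379 kip.

φR_n ≈ 379 kip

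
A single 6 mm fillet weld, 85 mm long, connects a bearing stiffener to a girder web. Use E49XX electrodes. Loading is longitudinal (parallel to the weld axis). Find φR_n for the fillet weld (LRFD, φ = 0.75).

φR_n ≈ 79.5 kN

E49XX → F_EXX = 490 MPa.
Effective throat t_e = 0.707 × 6 = 4.242 mm.
Total length L = 85 mm; A_we = 4.242 × 85 = 360.6 mm².
F_nw = 0.6 F_EXX = 0.6 × 490 = 294 MPa.
φR_n = 0.75 × 294 × 360.6 × 10⁻³ = 79.51 kN.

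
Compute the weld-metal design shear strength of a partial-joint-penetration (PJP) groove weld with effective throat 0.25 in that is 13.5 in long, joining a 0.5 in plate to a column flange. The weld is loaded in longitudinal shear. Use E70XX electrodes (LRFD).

E70XX → F_EXX = 70 ksi.
Effective throat (given) t_e = 0.25 in.
A_we = 0.25 × 13.5 = 3.375 in².
F_nw = 0.6 F_EXX = 42 ksi.
φR_n = 0.75 × 42 × 3.375 = 106.3 kip.

φR_n ≈ 106 kip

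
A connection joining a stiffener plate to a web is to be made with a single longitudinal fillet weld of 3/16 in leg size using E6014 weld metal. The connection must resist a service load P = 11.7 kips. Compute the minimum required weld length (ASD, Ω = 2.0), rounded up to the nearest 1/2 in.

E60XX → F_EXX = 60 ksi.
Throat t_e = 0.707 × 0.1875 = 0.1326 in.
r_n/Ω = (0.6 × 60 × 0.1326) / 2.0 = 2.386 kip/in.
L_req = P / (r_n/Ω) = 11.7 / 2.386 = 4.903 in total.
Round up → use L = 5 in.

L = 5 in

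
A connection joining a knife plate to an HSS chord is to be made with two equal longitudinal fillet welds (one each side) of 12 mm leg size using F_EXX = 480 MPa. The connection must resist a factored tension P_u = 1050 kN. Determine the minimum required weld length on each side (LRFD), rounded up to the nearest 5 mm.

Throat t_e = 0.707 × 12 = 8.484 mm.
φr_n = 0.75 × 0.6 × 480 × 8.484 × 10⁻³ = 1.833 kN/mm.
L_req = P_u / φr_n = 1050 / 1.833 = 573 mm total.
Per side: 573 / 2 = 286.5 mm.
Round up → use L = 290 mm on each side.

L = 290 mm on each side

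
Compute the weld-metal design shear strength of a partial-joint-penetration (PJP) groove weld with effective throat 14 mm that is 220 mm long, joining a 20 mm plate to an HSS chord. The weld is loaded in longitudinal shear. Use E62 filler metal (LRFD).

φR_n ≈ 859 kN

E62XX → F_EXX = 620 MPa.
Effective throat (given) t_e = 14 mm.
A_we = 14 × 220 = 3080 mm².
F_nw = 0.6 F_EXX = 372 MPa.
φR_n = 0.75 × 372 × 3080 × 10⁻³ = 859.3 kN.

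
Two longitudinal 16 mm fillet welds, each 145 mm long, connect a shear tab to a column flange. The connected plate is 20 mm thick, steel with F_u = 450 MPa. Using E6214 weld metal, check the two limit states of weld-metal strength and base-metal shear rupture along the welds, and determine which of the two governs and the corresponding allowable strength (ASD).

R_n/Ω ≈ 610 kN (weld metal governs)

E62XX → F_EXX = 620 MPa.
t_e = 0.707 × 16 = 11.31 mm; L = 290 mm.
Weld metal: R_n/Ω = (1/2.0) × 0.6 × 620 × 11.31 × 290 × 10⁻³ = 610.2 kN.
Base metal (shear rupture): R_n/Ω = (1/2.0) × 0.6 × 450 × 20 × 290 × 10⁻³ = 783 kN.
Governing: weld metal.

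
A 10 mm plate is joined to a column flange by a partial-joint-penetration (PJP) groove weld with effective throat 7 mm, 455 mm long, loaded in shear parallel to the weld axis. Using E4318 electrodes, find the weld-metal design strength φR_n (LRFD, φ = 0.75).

φR_n ≈ 616 kN

E43XX → F_EXX = 430 MPa.
Effective throat (given) t_e = 7 mm.
A_we = 7 × 455 = 3185 mm².
F_nw = 0.6 F_EXX = 258 MPa.
φR_n = 0.75 × 258 × 3185 × 10⁻³ = 616.3 kN.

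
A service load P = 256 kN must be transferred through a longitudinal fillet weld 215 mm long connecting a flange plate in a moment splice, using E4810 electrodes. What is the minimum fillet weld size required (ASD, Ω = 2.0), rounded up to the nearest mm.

w = 12 mm

E48XX → F_EXX = 480 MPa.
Total weld length L = 215 mm.
Required throat t_e = P × Ω / (0.6 F_EXX × L) = 256 × 2.0 / (0.6 × 480 × 215 × 10⁻³) = 8.269 mm.
Required leg w = t_e / 0.707 = 11.7 mm → use 12 mm.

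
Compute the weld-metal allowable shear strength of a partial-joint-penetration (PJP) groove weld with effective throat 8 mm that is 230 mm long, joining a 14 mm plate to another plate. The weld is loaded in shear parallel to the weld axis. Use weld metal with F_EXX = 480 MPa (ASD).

R_n/Ω ≈ 265 kN

Effective throat (given) t_e = 8 mm.
A_we = 8 × 230 = 1840 mm².
F_nw = 0.6 F_EXX = 288 MPa.
R_n/Ω = (288 × 1840) / 2.0 × 10⁻³ = 265 kN.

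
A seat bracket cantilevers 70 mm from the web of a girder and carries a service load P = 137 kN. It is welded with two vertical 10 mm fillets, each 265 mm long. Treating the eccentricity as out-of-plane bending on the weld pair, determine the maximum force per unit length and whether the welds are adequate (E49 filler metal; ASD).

f_max ≈ 484 N/mm; adequate

E49XX → F_EXX = 490 MPa.
L_w = 2 × 265 = 530 mm; section modulus (unit throat) S = 2 × L²/6 = 23410 mm².
Direct shear f_v = P/L_w = 137×10³/530 = 258.5 N/mm.
Moment M = P × e = 137×10³ × 70 = 9590000 N·mm; bending f_b = M/S = 409.7 N/mm.
f_max = √(f_v² + f_b²) = √(258.5² + 409.7²) = 484.4 N/mm.
r_n/Ω = (1/2.0) × 0.6 × 490 × (0.707 × 10) = 1039 N/mm → adequate.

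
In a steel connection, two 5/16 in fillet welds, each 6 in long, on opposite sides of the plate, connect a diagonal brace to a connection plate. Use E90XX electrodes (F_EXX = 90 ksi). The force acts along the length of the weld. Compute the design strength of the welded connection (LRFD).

Effective throat t_e = 0.707 × 0.3125 = 0.2209 in.
Total length L = 12 in; A_we = 0.2209 × 12 = 2.651 in².
F_nw = 0.6 F_EXX = 0.6 × 90 = 54 ksi.
φR_n = 0.75 × 54 × 2.651 = 107.4 kips.

φR_n ≈ 107 kips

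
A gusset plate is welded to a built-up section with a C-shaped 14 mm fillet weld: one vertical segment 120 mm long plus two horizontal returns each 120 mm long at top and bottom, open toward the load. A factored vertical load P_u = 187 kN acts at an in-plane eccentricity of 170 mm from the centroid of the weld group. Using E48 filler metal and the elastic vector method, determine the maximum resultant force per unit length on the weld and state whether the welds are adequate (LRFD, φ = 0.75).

f_max ≈ 2440 N/mm; NOT adequate

E48XX → F_EXX = 480 MPa.
Total weld length L_w = 360 mm. Treat welds as unit-width lines.
Centroid: x̄ = 2×120×60 / 360 = 40 mm from the vertical weld.
Polar moment about centroid: J = I_x + I_y = [120³/12 + 2×120×60²] + [120×40² + 2(120³/12 + 120×20²)] = 1584000 mm³.
Direct shear f_v = P/L_w = 187×10³ / 360 = 519.4 N/mm (vertical).
Torsion M = P·e = 187×10³ × 170 = 31790000 N·mm.
Critical point at (x, y) = (80, 60) from centroid. f_tx = M·y/J = 1204 N/mm; f_ty = M·x/J = 1606 N/mm.
Resultant f_max = √[f_tx² + (f_v + f_ty)²] = √[1204² + (519.4 + 1606)²] = 2442 N/mm.
Capacity per unit length: φr_n = 0.75 × 0.6 × 480 × (0.707 × 14) = 2138 N/mm.
2442 > 2138 → NOT adequate.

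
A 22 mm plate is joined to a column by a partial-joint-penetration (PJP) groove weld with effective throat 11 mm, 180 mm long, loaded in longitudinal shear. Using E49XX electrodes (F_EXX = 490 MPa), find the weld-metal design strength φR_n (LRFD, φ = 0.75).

Effective throat (given) t_e = 11 mm.
A_we = 11 × 180 = 1980 mm².
F_nw = 0.6 F_EXX = 294 MPa.
φR_n = 0.75 × 294 × 1980 × 10⁻³ = 436.6 kN.

φR_n ≈ 437 kN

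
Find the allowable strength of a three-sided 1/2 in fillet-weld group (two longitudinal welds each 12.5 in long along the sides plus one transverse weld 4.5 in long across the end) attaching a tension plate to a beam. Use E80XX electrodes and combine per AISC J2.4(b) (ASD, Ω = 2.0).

E80XX → F_EXX = 80 ksi.
t_e = 0.707 × 0.5 = 0.3535 in.
R_nwl = 0.6 × 80 × 0.3535 × 25 = 424.2 kip (longitudinal, 2 welds).
R_nwt = 0.6 × 80 × 0.3535 × 4.5 = 76.36 kip (transverse, base value).
(i) R_nwl + R_nwt = 500.6 kip; (ii) 0.85 R_nwl + 1.5 R_nwt = 475.1 kip.
R_n = max = 500.6 kip [governs: (i)]; R_n/Ω = 250.3 kip.

R_n/Ω ≈ 250 kip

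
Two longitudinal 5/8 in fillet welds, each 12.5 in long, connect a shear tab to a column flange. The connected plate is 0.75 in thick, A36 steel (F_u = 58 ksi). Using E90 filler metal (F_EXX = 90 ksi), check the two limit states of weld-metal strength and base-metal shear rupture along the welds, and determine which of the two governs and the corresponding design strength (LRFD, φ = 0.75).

t_e = 0.707 × 0.625 = 0.4419 in; L = 25 in.
Weld metal: φR_n = 0.75 × 0.6 × 90 × 0.4419 × 25 = 447.4 kips.
Base metal (shear rupture): φR_n = 0.75 × 0.6 × 58 × 0.75 × 25 = 489.4 kips.
Governing: weld metal.

φR_n ≈ 447 kips (weld metal governs)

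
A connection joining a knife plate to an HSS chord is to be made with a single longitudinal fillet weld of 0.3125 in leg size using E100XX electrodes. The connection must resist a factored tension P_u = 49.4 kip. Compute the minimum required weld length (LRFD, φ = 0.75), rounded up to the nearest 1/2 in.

L = 5 in

E100XX → F_EXX = 100 ksi.
Throat t_e = 0.707 × 0.3125 = 0.2209 in.
φr_n = 0.75 × 0.6 × 100 × 0.2209 = 9.942 kip/in.
L_req = P_u / φr_n = 49.4 / 9.942 = 4.969 in total.
Round up → use L = 5 in.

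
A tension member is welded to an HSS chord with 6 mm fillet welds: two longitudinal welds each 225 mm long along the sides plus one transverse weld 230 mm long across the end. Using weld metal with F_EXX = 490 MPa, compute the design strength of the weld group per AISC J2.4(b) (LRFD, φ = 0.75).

t_e = 0.707 × 6 = 4.242 mm.
R_nwl = 0.6 × 490 × 4.242 × 450 × 10⁻³ = 561.2 kN (longitudinal, 2 welds).
R_nwt = 0.6 × 490 × 4.242 × 230 × 10⁻³ = 286.8 kN (transverse, base value).
(i) R_nwl + R_nwt = 848.1 kN; (ii) 0.85 R_nwl + 1.5 R_nwt = 907.3 kN.
R_n = max = 907.3 kN [governs: (ii)]; φR_n = 680.5 kN.

φR_n ≈ 680 kN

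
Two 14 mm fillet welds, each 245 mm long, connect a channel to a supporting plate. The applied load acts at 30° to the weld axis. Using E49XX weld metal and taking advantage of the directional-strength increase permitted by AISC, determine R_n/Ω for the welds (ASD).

R_n/Ω ≈ 839 kN

E49XX → F_EXX = 490 MPa.
t_e = 0.707 × 14 = 9.898 mm; A_we = 9.898 × 490 = 4850 mm².
Directional factor: 1.0 + 0.5 sin^1.5(30°) = 1.177.
F_nw = 0.6 × 490 × 1.177 = 346 MPa.
R_n/Ω = (346 × 4850) / 2.0 × 10⁻³ = 839 kN.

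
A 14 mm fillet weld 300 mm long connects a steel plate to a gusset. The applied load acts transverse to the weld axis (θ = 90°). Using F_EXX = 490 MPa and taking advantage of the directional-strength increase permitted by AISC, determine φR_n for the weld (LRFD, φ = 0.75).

φR_n ≈ 982 kN

t_e = 0.707 × 14 = 9.898 mm; A_we = 9.898 × 300 = 2969 mm².
Directional factor: 1.0 + 0.5 sin^1.5(90°) = 1.5.
F_nw = 0.6 × 490 × 1.5 = 441 MPa.
φR_n = 0.75 × 441 × 2969 × 10⁻³ = 982.1 kN.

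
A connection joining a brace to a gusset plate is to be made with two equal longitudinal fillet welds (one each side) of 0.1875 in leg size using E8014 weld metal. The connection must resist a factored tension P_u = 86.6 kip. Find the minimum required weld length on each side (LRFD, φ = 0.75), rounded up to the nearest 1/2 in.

E80XX → F_EXX = 80 ksi.
Throat t_e = 0.707 × 0.1875 = 0.1326 in.
φr_n = 0.75 × 0.6 × 80 × 0.1326 = 4.772 kip/in.
L_req = P_u / φr_n = 86.6 / 4.772 = 18.15 in total.
Per side: 18.15 / 2 = 9.073 in.
Round up → use L = 9.5 in on each side.

L = 9.5 in on each side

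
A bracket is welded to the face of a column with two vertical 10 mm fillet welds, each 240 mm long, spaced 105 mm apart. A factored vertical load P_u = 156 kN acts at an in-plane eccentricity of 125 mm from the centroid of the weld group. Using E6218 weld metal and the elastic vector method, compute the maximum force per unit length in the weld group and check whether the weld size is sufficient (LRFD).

E62XX → F_EXX = 620 MPa.
Total weld length L_w = 480 mm. Treat welds as unit-width lines.
Polar moment about centroid: J = 2[d³/12 + d(b/2)²] = 2[240³/12 + 240×52.5²] = 3627000 mm³.
Direct shear f_v = P/L_w = 156×10³ / 480 = 325 N/mm (vertical).
Torsion M = P·e = 156×10³ × 125 = 19500000 N·mm.
Critical point at (x, y) = (52.5, 120) from centroid. f_tx = M·y/J = 645.2 N/mm; f_ty = M·x/J = 282.3 N/mm.
Resultant f_max = √[f_tx² + (f_v + f_ty)²] = √[645.2² + (325 + 282.3)²] = 886 N/mm.
Capacity per unit length: φr_n = 0.75 × 0.6 × 620 × (0.707 × 10) = 1973 N/mm.
886 ≤ 1973 → adequate.

f_max ≈ 886 N/mm; adequate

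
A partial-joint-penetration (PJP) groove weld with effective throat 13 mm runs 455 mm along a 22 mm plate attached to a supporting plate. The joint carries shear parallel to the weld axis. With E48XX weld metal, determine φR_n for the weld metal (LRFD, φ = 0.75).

φR_n ≈ 1280 kN

E48XX → F_EXX = 480 MPa.
Effective throat (given) t_e = 13 mm.
A_we = 13 × 455 = 5915 mm².
F_nw = 0.6 F_EXX = 288 MPa.
φR_n = 0.75 × 288 × 5915 × 10⁻³ = 1278 kN.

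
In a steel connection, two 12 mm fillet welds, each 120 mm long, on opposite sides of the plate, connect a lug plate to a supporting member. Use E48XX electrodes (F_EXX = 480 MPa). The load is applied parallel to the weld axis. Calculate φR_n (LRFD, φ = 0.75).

φR_n ≈ 440 kN

Effective throat t_e = 0.707 × 12 = 8.484 mm.
Total length L = 240 mm; A_we = 8.484 × 240 = 2036 mm².
F_nw = 0.6 F_EXX = 0.6 × 480 = 288 MPa.
φR_n = 0.75 × 288 × 2036 × 10⁻³ = 439.8 kN.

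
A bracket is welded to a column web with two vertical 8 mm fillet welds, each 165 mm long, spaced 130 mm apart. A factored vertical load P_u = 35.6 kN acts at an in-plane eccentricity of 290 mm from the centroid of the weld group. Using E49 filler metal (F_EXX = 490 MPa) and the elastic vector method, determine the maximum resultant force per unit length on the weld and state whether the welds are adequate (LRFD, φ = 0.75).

Total weld length L_w = 330 mm. Treat welds as unit-width lines.
Polar moment about centroid: J = 2[d³/12 + d(b/2)²] = 2[165³/12 + 165×65²] = 2143000 mm³.
Direct shear f_v = P/L_w = 35.6×10³ / 330 = 107.9 N/mm (vertical).
Torsion M = P·e = 35.6×10³ × 290 = 10324000 N·mm.
Critical point at (x, y) = (65, 82.5) from centroid. f_tx = M·y/J = 397.5 N/mm; f_ty = M·x/J = 313.1 N/mm.
Resultant f_max = √[f_tx² + (f_v + f_ty)²] = √[397.5² + (107.9 + 313.1)²] = 579 N/mm.
Capacity per unit length: φr_n = 0.75 × 0.6 × 490 × (0.707 × 8) = 1247 N/mm.
579 ≤ 1247 → adequate.

f_max ≈ 579 N/mm; adequate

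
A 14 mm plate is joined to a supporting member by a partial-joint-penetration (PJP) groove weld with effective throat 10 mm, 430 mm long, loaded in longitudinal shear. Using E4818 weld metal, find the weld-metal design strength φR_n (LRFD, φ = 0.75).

E48XX → F_EXX = 480 MPa.
Effective throat (given) t_e = 10 mm.
A_we = 10 × 430 = 4300 mm².
F_nw = 0.6 F_EXX = 288 MPa.
φR_n = 0.75 × 288 × 4300 × 10⁻³ = 928.8 kN.

φR_n ≈ 929 kN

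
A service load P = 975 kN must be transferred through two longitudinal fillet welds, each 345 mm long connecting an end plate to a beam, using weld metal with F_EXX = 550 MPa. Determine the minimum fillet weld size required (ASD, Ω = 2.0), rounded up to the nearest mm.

w = 13 mm

Total weld length L = 690 mm.
Required throat t_e = P × Ω / (0.6 F_EXX × L) = 975 × 2.0 / (0.6 × 550 × 690 × 10⁻³) = 8.564 mm.
Required leg w = t_e / 0.707 = 12.11 mm → use 13 mm.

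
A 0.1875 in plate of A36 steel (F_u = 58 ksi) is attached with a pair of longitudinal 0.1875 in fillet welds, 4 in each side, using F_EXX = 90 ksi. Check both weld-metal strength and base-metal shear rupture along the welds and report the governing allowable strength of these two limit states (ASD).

t_e = 0.707 × 0.1875 = 0.1326 in; L = 8 in.
Weld metal: R_n/Ω = (1/2.0) × 0.6 × 90 × 0.1326 × 8 = 28.63 kips.
Base metal (shear rupture): R_n/Ω = (1/2.0) × 0.6 × 58 × 0.1875 × 8 = 26.1 kips.
Governing: base-metal shear rupture.

R_n/Ω ≈ 26.1 kips (base-metal shear rupture governs)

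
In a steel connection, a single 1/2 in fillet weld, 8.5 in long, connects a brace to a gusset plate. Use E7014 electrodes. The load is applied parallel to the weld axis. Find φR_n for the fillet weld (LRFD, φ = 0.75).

E70XX → F_EXX = 70 ksi.
Effective throat t_e = 0.707 × 0.5 = 0.3535 in.
Total length L = 8.5 in; A_we = 0.3535 × 8.5 = 3.005 in².
F_nw = 0.6 F_EXX = 0.6 × 70 = 42 ksi.
φR_n = 0.75 × 42 × 3.005 = 94.65 kip.

φR_n ≈ 94.6 kip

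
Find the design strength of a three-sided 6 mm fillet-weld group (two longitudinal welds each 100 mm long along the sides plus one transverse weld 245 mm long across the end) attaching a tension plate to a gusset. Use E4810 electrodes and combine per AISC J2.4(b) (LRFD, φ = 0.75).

E48XX → F_EXX = 480 MPa.
t_e = 0.707 × 6 = 4.242 mm.
R_nwl = 0.6 × 480 × 4.242 × 200 × 10⁻³ = 244.3 kN (longitudinal, 2 welds).
R_nwt = 0.6 × 480 × 4.242 × 245 × 10⁻³ = 299.3 kN (transverse, base value).
(i) R_nwl + R_nwt = 543.7 kN; (ii) 0.85 R_nwl + 1.5 R_nwt = 656.7 kN.
R_n = max = 656.7 kN [governs: (ii)]; φR_n = 492.5 kN.

φR_n ≈ 492 kN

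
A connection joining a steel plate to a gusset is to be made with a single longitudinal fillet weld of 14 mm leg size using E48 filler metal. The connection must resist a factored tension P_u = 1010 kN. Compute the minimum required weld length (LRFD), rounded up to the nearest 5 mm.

L = 475 mm

E48XX → F_EXX = 480 MPa.
Throat t_e = 0.707 × 14 = 9.898 mm.
φr_n = 0.75 × 0.6 × 480 × 9.898 × 10⁻³ = 2.138 kN/mm.
L_req = P_u / φr_n = 1010 / 2.138 = 472.4 mm total.
Round up → use L = 475 mm.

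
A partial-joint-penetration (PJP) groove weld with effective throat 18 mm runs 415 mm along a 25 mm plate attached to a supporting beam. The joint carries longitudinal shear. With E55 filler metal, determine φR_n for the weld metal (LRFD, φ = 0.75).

φR_n ≈ 1850 kN

E55XX → F_EXX = 550 MPa.
Effective throat (given) t_e = 18 mm.
A_we = 18 × 415 = 7470 mm².
F_nw = 0.6 F_EXX = 330 MPa.
φR_n = 0.75 × 330 × 7470 × 10⁻³ = 1849 kN.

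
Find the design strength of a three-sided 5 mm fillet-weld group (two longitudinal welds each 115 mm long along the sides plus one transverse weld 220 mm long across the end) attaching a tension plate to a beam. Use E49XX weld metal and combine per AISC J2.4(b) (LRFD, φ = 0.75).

φR_n ≈ 410 kN

E49XX → F_EXX = 490 MPa.
t_e = 0.707 × 5 = 3.535 mm.
R_nwl = 0.6 × 490 × 3.535 × 230 × 10⁻³ = 239 kN (longitudinal, 2 welds).
R_nwt = 0.6 × 490 × 3.535 × 220 × 10⁻³ = 228.6 kN (transverse, base value).
(i) R_nwl + R_nwt = 467.7 kN; (ii) 0.85 R_nwl + 1.5 R_nwt = 546.1 kN.
R_n = max = 546.1 kN [governs: (ii)]; φR_n = 409.6 kN.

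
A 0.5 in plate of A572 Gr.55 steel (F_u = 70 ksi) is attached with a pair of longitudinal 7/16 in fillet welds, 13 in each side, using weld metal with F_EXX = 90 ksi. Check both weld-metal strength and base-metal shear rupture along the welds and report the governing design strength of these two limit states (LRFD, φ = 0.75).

φR_n ≈ 326 kips (weld metal governs)

t_e = 0.707 × 0.4375 = 0.3093 in; L = 26 in.
Weld metal: φR_n = 0.75 × 0.6 × 90 × 0.3093 × 26 = 325.7 kips.
Base metal (shear rupture): φR_n = 0.75 × 0.6 × 70 × 0.5 × 26 = 409.5 kips.
Governing: weld metal.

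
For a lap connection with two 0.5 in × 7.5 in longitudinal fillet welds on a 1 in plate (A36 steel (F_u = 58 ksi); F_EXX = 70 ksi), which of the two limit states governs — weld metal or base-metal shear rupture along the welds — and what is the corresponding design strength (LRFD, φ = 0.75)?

t_e = 0.707 × 0.5 = 0.3535 in; L = 15 in.
Weld metal: φR_n = 0.75 × 0.6 × 70 × 0.3535 × 15 = 167 kips.
Base metal (shear rupture): φR_n = 0.75 × 0.6 × 58 × 1 × 15 = 391.5 kips.
Governing: weld metal.

φR_n ≈ 167 kips (weld metal governs)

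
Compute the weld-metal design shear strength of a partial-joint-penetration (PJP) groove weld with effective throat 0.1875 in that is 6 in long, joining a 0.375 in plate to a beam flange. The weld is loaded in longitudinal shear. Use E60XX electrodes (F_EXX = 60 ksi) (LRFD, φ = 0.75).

φR_n ≈ 30.4 kip

Effective throat (given) t_e = 0.1875 in.
A_we = 0.1875 × 6 = 1.125 in².
F_nw = 0.6 F_EXX = 36 ksi.
φR_n = 0.75 × 36 × 1.125 = 30.38 kip.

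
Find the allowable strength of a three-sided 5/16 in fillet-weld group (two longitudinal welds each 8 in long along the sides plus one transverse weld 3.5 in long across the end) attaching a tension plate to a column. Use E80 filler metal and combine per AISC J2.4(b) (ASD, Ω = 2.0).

E80XX → F_EXX = 80 ksi.
t_e = 0.707 × 0.3125 = 0.2209 in.
R_nwl = 0.6 × 80 × 0.2209 × 16 = 169.7 kip (longitudinal, 2 welds).
R_nwt = 0.6 × 80 × 0.2209 × 3.5 = 37.12 kip (transverse, base value).
(i) R_nwl + R_nwt = 206.8 kip; (ii) 0.85 R_nwl + 1.5 R_nwt = 199.9 kip.
R_n = max = 206.8 kip [governs: (i)]; R_n/Ω = 103.4 kip.

R_n/Ω ≈ 103 kip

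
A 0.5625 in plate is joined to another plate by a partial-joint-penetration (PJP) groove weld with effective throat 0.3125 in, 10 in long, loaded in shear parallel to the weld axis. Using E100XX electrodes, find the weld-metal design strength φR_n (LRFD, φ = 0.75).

φR_n ≈ 141 kip

E100XX → F_EXX = 100 ksi.
Effective throat (given) t_e = 0.3125 in.
A_we = 0.3125 × 10 = 3.125 in².
F_nw = 0.6 F_EXX = 60 ksi.
φR_n = 0.75 × 60 × 3.125 = 140.6 kip.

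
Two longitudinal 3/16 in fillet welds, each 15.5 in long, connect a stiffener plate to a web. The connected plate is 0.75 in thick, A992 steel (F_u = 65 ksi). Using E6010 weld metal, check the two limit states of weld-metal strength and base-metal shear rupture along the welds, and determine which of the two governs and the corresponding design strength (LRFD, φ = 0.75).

E60XX → F_EXX = 60 ksi.
t_e = 0.707 × 0.1875 = 0.1326 in; L = 31 in.
Weld metal: φR_n = 0.75 × 0.6 × 60 × 0.1326 × 31 = 111 kips.
Base metal (shear rupture): φR_n = 0.75 × 0.6 × 65 × 0.75 × 31 = 680.1 kips.
Governing: weld metal.

φR_n ≈ 111 kips (weld metal governs)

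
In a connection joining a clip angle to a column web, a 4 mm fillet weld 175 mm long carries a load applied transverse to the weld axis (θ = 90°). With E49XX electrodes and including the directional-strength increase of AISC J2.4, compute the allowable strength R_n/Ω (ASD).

E49XX → F_EXX = 490 MPa.
t_e = 0.707 × 4 = 2.828 mm; A_we = 2.828 × 175 = 494.9 mm².
Directional factor: 1.0 + 0.5 sin^1.5(90°) = 1.5.
F_nw = 0.6 × 490 × 1.5 = 441 MPa.
R_n/Ω = (441 × 494.9) / 2.0 × 10⁻³ = 109.1 kN.

R_n/Ω ≈ 109 kN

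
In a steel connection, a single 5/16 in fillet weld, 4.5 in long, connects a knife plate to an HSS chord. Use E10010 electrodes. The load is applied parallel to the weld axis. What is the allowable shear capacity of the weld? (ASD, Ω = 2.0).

E100XX → F_EXX = 100 ksi.
Effective throat t_e = 0.707 × 0.3125 = 0.2209 in.
Total length L = 4.5 in; A_we = 0.2209 × 4.5 = 0.9942 in².
F_nw = 0.6 F_EXX = 0.6 × 100 = 60 ksi.
R_n = 60 × 0.9942 = 59.65 kips; R_n/Ω = 59.65/2.0 = 29.83 kips.

R_n/Ω ≈ 29.8 kips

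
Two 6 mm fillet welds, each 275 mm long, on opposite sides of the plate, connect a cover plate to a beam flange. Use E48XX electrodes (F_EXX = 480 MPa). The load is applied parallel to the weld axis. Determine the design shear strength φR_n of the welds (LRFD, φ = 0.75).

φR_n ≈ 504 kN

Effective throat t_e = 0.707 × 6 = 4.242 mm.
Total length L = 550 mm; A_we = 4.242 × 550 = 2333 mm².
F_nw = 0.6 F_EXX = 0.6 × 480 = 288 MPa.
φR_n = 0.75 × 288 × 2333 × 10⁻³ = 503.9 kN.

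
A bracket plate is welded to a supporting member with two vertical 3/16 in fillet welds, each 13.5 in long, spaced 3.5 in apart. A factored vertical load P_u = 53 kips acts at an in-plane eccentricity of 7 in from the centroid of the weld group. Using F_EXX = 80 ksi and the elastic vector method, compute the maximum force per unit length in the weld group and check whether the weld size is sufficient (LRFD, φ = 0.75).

Total weld length L_w = 27 in. Treat welds as unit-width lines.
Polar moment about centroid: J = 2[d³/12 + d(b/2)²] = 2[13.5³/12 + 13.5×1.75²] = 492.8 in³.
Direct shear f_v = P/L_w = 53 / 27 = 1.963 kip/in (vertical).
Torsion M = P·e = 53 × 7 = 371 kip·in.
Critical point at (x, y) = (1.75, 6.75) from centroid. f_tx = M·y/J = 5.082 kip/in; f_ty = M·x/J = 1.318 kip/in.
Resultant f_max = √[f_tx² + (f_v + f_ty)²] = √[5.082² + (1.963 + 1.318)²] = 6.049 kip/in.
Capacity per unit length: φr_n = 0.75 × 0.6 × 80 × (0.707 × 0.1875) = 4.772 kip/in.
6.049 > 4.772 → NOT adequate.

f_max ≈ 6.05 kip/in; NOT adequate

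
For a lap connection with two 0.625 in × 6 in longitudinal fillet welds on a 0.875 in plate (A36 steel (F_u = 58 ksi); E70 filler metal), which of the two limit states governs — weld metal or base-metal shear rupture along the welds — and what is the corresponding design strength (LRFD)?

φR_n ≈ 167 kip (weld metal governs)

E70XX → F_EXX = 70 ksi.
t_e = 0.707 × 0.625 = 0.4419 in; L = 12 in.
Weld metal: φR_n = 0.75 × 0.6 × 70 × 0.4419 × 12 = 167 kip.
Base metal (shear rupture): φR_n = 0.75 × 0.6 × 58 × 0.875 × 12 = 274 kip.
Governing: weld metal.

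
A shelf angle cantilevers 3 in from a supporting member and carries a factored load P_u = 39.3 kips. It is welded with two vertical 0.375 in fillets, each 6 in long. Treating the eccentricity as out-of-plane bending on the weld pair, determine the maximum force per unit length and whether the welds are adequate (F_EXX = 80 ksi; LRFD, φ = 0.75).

L_w = 2 × 6 = 12 in; section modulus (unit throat) S = 2 × L²/6 = 12 in².
Direct shear f_v = P/L_w = 39.3/12 = 3.275 kip/in.
Moment M = P × e = 39.3 × 3 = 117.9 kip·in; bending f_b = M/S = 9.825 kip/in.
f_max = √(f_v² + f_b²) = √(3.275² + 9.825²) = 10.36 kip/in.
φr_n = 0.75 × 0.6 × 80 × (0.707 × 0.375) = 9.544 kip/in → NOT adequate.

f_max ≈ 10.4 kip/in; NOT adequate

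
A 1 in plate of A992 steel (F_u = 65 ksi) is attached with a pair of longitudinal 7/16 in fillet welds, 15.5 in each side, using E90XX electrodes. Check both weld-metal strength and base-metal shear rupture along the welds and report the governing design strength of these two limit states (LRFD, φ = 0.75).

φR_n ≈ 388 kip (weld metal governs)

E90XX → F_EXX = 90 ksi.
t_e = 0.707 × 0.4375 = 0.3093 in; L = 31 in.
Weld metal: φR_n = 0.75 × 0.6 × 90 × 0.3093 × 31 = 388.3 kip.
Base metal (shear rupture): φR_n = 0.75 × 0.6 × 65 × 1 × 31 = 906.8 kip.
Governing: weld metal.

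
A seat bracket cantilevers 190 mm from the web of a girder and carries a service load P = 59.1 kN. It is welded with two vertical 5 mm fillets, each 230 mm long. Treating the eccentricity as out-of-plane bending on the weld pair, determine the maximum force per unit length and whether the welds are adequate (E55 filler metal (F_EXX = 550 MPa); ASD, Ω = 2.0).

L_w = 2 × 230 = 460 mm; section modulus (unit throat) S = 2 × L²/6 = 17630 mm².
Direct shear f_v = P/L_w = 59.1×10³/460 = 128.5 N/mm.
Moment M = P × e = 59.1×10³ × 190 = 11229000 N·mm; bending f_b = M/S = 636.8 N/mm.
f_max = √(f_v² + f_b²) = √(128.5² + 636.8²) = 649.6 N/mm.
r_n/Ω = (1/2.0) × 0.6 × 550 × (0.707 × 5) = 583.3 N/mm → NOT adequate.

f_max ≈ 650 N/mm; NOT adequate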